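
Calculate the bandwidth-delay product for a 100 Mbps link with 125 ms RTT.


BDP = bandwidth * RTT
= 100 Mbps * 125 ms
= 100 * 1e6 * 125 / 1000 bits
= 12500000 bits
= 1562500 bytes
= 1525.8789 KB
BDP = 12500000 bits (1562500 bytes)


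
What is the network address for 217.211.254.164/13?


IP:   11011001.11010011.11111110.10100100
Mask: 11111111.11111000.00000000.00000000
AND operation:
Net:  11011001.11010000.00000000.00000000
Network: 217.208.0.0/13


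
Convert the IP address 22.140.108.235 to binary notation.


22 = 00010110
140 = 10001100
108 = 01101100
235 = 11101011
Binary: 00010110.10001100.01101100.11101011


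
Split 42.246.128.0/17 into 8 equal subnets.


New prefix = 17 + 3 = 20
Each subnet has 4096 addresses
  42.246.128.0/20
  42.246.144.0/20
  42.246.160.0/20
  42.246.176.0/20
  42.246.192.0/20
  42.246.208.0/20
  42.246.224.0/20
  42.246.240.0/20
Subnets: 42.246.128.0/20, 42.246.144.0/20, 42.246.160.0/20, 42.246.176.0/20, 42.246.192.0/20, 42.246.208.0/20, 42.246.224.0/20, 42.246.240.0/20


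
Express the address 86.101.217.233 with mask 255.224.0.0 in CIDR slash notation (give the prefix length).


Binary: 11111111.11100000.00000000.00000000
Count leading 1s
Prefix: /11


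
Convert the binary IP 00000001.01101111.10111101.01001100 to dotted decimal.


00000001 = 1
01101111 = 111
10111101 = 189
01001100 = 76
IP: 1.111.189.76


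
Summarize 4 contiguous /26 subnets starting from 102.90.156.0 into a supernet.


Original prefix: /26
Number of subnets: 4 = 2^2
New prefix = 26 - 2 = 24
Supernet: 102.90.156.0/24


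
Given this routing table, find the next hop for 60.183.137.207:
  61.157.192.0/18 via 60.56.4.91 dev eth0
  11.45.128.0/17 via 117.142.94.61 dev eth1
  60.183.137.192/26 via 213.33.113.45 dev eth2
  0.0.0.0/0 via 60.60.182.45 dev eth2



Longest prefix match for 60.183.137.207:
  /18 61.157.192.0: no
  /17 11.45.128.0: no
  /26 60.183.137.192: MATCH
  /0 0.0.0.0: MATCH
Selected: next-hop 213.33.113.45 via eth2 (matched /26)


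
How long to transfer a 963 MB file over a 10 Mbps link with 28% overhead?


Effective throughput = 10 * (1 - 28/100) = 7.2 Mbps
File size in Mb = 963 * 8 = 7704 Mb
Time = 7704 / 7.2
Time = 1070 seconds


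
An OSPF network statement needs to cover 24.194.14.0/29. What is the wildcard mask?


Subnet mask: 255.255.255.248
Wildcard = 255.255.255.255 - subnet mask
255 - 255 = 0
255 - 255 = 0
255 - 255 = 0
255 - 248 = 7
Wildcard: 0.0.0.7


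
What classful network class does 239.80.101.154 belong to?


First octet: 239
Binary: 11101111
1110xxxx -> Class D (224-239)
Class D (multicast), default mask N/A


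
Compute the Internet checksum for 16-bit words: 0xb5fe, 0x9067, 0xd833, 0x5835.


Sum all words (with carry folding):
+ 0xb5fe = 0xb5fe
+ 0x9067 = 0x4666
+ 0xd833 = 0x1e9a
+ 0x5835 = 0x76cf
One's complement: ~0x76cf
Checksum = 0x8930


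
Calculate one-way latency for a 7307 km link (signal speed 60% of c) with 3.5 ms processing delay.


Speed = 0.6 * 3e5 km/s = 180000 km/s
Propagation delay = 7307 / 180000 = 0.0406 s = 40.5944 ms
Processing delay = 3.5 ms
Total one-way latency = 44.0944 ms


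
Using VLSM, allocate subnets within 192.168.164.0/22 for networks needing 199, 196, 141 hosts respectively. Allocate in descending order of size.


199 hosts -> /24 (254 usable): 192.168.164.0/24
196 hosts -> /24 (254 usable): 192.168.165.0/24
141 hosts -> /24 (254 usable): 192.168.166.0/24
Allocation: 192.168.164.0/24 (199 hosts, 254 usable); 192.168.165.0/24 (196 hosts, 254 usable); 192.168.166.0/24 (141 hosts, 254 usable)


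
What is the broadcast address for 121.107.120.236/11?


Network: 121.96.0.0/11
Host bits = 21
Set all host bits to 1:
Broadcast: 121.127.255.255


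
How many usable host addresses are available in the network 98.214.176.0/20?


Host bits = 32 - 20 = 12
Total addresses = 2^12 = 4096
Usable = total - 2 (network and broadcast)
Usable hosts: 4094


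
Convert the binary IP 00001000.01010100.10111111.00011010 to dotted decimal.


00001000 = 8
01010100 = 84
10111111 = 191
00011010 = 26
IP: 8.84.191.26


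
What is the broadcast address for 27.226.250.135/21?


Network: 27.226.248.0/21
Host bits = 11
Set all host bits to 1:
Broadcast: 27.226.255.255


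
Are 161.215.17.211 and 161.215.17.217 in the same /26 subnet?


Mask: 255.255.255.192
161.215.17.211 AND mask = 161.215.17.192
161.215.17.217 AND mask = 161.215.17.192
Yes, same subnet (161.215.17.192)


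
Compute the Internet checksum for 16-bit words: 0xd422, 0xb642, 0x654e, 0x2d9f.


Sum all words (with carry folding):
+ 0xd422 = 0xd422
+ 0xb642 = 0x8a65
+ 0x654e = 0xefb3
+ 0x2d9f = 0x1d53
One's complement: ~0x1d53
Checksum = 0xe2ac


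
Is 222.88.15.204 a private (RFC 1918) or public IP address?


RFC 1918 private ranges:
  10.0.0.0/8 (10.0.0.0 - 10.255.255.255)
  172.16.0.0/12 (172.16.0.0 - 172.31.255.255)
  192.168.0.0/16 (192.168.0.0 - 192.168.255.255)
Public (not in any RFC 1918 range)


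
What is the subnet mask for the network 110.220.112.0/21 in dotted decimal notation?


/21 means 21 network bits, 11 host bits
Binary: 11111111111111111111100000000000
Mask: 255.255.248.0


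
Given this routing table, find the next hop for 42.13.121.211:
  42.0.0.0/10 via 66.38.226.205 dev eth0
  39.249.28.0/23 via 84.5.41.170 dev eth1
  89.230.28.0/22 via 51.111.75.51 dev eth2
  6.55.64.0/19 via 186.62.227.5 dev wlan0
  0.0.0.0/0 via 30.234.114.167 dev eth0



Longest prefix match for 42.13.121.211:
  /10 42.0.0.0: MATCH
  /23 39.249.28.0: no
  /22 89.230.28.0: no
  /19 6.55.64.0: no
  /0 0.0.0.0: MATCH
Selected: next-hop 66.38.226.205 via eth0 (matched /10)


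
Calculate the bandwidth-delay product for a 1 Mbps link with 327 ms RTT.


BDP = bandwidth * RTT
= 1 Mbps * 327 ms
= 1 * 1e6 * 327 / 1000 bits
= 327000 bits
= 40875 bytes
= 39.917 KB
BDP = 327000 bits (40875 bytes)


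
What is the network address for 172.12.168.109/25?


IP:   10101100.00001100.10101000.01101101
Mask: 11111111.11111111.11111111.10000000
AND operation:
Net:  10101100.00001100.10101000.00000000
Network: 172.12.168.0/25


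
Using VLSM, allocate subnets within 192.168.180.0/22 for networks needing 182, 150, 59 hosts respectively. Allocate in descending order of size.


182 hosts -> /24 (254 usable): 192.168.180.0/24
150 hosts -> /24 (254 usable): 192.168.181.0/24
59 hosts -> /26 (62 usable): 192.168.182.0/26
Allocation: 192.168.180.0/24 (182 hosts, 254 usable); 192.168.181.0/24 (150 hosts, 254 usable); 192.168.182.0/26 (59 hosts, 62 usable)


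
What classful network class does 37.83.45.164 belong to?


First octet: 37
Binary: 00100101
0xxxxxxx -> Class A (1-126)
Class A, default mask 255.0.0.0 (/8)


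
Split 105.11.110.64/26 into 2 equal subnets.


New prefix = 26 + 1 = 27
Each subnet has 32 addresses
  105.11.110.64/27
  105.11.110.96/27
Subnets: 105.11.110.64/27, 105.11.110.96/27


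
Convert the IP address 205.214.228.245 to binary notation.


205 = 11001101
214 = 11010110
228 = 11100100
245 = 11110101
Binary: 11001101.11010110.11100100.11110101


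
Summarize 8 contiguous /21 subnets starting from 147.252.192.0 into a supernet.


Original prefix: /21
Number of subnets: 8 = 2^3
New prefix = 21 - 3 = 18
Supernet: 147.252.192.0/18


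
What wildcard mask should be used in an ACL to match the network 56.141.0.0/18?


Subnet mask: 255.255.192.0
Wildcard = 255.255.255.255 - subnet mask
255 - 255 = 0
255 - 255 = 0
255 - 192 = 63
255 - 0 = 255
Wildcard: 0.0.63.255


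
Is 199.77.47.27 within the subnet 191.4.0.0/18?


Subnet network: 191.4.0.0
Test IP AND mask: 199.77.0.0
No, 199.77.47.27 is not in 191.4.0.0/18


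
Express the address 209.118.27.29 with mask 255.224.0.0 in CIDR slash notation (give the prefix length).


Binary: 11111111.11100000.00000000.00000000
Count leading 1s
Prefix: /11


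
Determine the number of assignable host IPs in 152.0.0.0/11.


Host bits = 32 - 11 = 21
Total addresses = 2^21 = 2097152
Usable = total - 2 (network and broadcast)
Usable hosts: 2097150


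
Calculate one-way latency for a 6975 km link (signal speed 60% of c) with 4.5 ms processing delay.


Speed = 0.6 * 3e5 km/s = 180000 km/s
Propagation delay = 6975 / 180000 = 0.0387 s = 38.75 ms
Processing delay = 4.5 ms
Total one-way latency = 43.25 ms


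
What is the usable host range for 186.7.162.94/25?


Network: 186.7.162.0
Broadcast: 186.7.162.127
First usable = network + 1
Last usable = broadcast - 1
Range: 186.7.162.1 to 186.7.162.126


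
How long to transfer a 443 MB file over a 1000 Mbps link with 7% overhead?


Effective throughput = 1000 * (1 - 7/100) = 930.0 Mbps
File size in Mb = 443 * 8 = 3544 Mb
Time = 3544 / 930.0
Time = 3.8108 seconds


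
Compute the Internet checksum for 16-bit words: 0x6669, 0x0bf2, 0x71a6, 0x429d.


Sum all words (with carry folding):
+ 0x6669 = 0x6669
+ 0x0bf2 = 0x725b
+ 0x71a6 = 0xe401
+ 0x429d = 0x269f
One's complement: ~0x269f
Checksum = 0xd960


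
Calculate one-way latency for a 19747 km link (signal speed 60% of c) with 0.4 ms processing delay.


Speed = 0.6 * 3e5 km/s = 180000 km/s
Propagation delay = 19747 / 180000 = 0.1097 s = 109.7056 ms
Processing delay = 0.4 ms
Total one-way latency = 110.1056 ms


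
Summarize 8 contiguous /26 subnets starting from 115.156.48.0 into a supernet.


Original prefix: /26
Number of subnets: 8 = 2^3
New prefix = 26 - 3 = 23
Supernet: 115.156.48.0/23


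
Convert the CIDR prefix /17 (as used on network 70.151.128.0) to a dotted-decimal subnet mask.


/17 means 17 network bits, 15 host bits
Binary: 11111111111111111000000000000000
Mask: 255.255.128.0


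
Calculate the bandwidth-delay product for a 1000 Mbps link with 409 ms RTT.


BDP = bandwidth * RTT
= 1000 Mbps * 409 ms
= 1000 * 1e6 * 409 / 1000 bits
= 409000000 bits
= 51125000 bytes
= 49926.7578 KB
BDP = 409000000 bits (51125000 bytes)


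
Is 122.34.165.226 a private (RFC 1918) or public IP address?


RFC 1918 private ranges:
  10.0.0.0/8 (10.0.0.0 - 10.255.255.255)
  172.16.0.0/12 (172.16.0.0 - 172.31.255.255)
  192.168.0.0/16 (192.168.0.0 - 192.168.255.255)
Public (not in any RFC 1918 range)


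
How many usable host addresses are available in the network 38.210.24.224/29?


Host bits = 32 - 29 = 3
Total addresses = 2^3 = 8
Usable = total - 2 (network and broadcast)
Usable hosts: 6


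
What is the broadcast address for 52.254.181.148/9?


Network: 52.128.0.0/9
Host bits = 23
Set all host bits to 1:
Broadcast: 52.255.255.255


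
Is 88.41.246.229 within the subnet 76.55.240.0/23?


Subnet network: 76.55.240.0
Test IP AND mask: 88.41.246.0
No, 88.41.246.229 is not in 76.55.240.0/23


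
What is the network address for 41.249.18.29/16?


IP:   00101001.11111001.00010010.00011101
Mask: 11111111.11111111.00000000.00000000
AND operation:
Net:  00101001.11111001.00000000.00000000
Network: 41.249.0.0/16


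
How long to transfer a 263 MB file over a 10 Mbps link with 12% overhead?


Effective throughput = 10 * (1 - 12/100) = 8.8 Mbps
File size in Mb = 263 * 8 = 2104 Mb
Time = 2104 / 8.8
Time = 239.0909 seconds


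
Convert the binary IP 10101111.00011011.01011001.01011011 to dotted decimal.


10101111 = 175
00011011 = 27
01011001 = 89
01011011 = 91
IP: 175.27.89.91


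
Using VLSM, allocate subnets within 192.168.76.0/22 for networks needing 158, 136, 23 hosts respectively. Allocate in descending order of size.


158 hosts -> /24 (254 usable): 192.168.76.0/24
136 hosts -> /24 (254 usable): 192.168.77.0/24
23 hosts -> /27 (30 usable): 192.168.78.0/27
Allocation: 192.168.76.0/24 (158 hosts, 254 usable); 192.168.77.0/24 (136 hosts, 254 usable); 192.168.78.0/27 (23 hosts, 30 usable)


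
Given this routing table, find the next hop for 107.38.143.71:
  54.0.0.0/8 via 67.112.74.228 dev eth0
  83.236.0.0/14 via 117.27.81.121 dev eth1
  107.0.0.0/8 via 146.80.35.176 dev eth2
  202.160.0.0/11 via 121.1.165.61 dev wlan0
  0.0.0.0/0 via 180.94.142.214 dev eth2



Longest prefix match for 107.38.143.71:
  /8 54.0.0.0: no
  /14 83.236.0.0: no
  /8 107.0.0.0: MATCH
  /11 202.160.0.0: no
  /0 0.0.0.0: MATCH
Selected: next-hop 146.80.35.176 via eth2 (matched /8)


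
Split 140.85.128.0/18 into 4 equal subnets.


New prefix = 18 + 2 = 20
Each subnet has 4096 addresses
  140.85.128.0/20
  140.85.144.0/20
  140.85.160.0/20
  140.85.176.0/20
Subnets: 140.85.128.0/20, 140.85.144.0/20, 140.85.160.0/20, 140.85.176.0/20


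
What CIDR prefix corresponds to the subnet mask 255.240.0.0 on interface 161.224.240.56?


Binary: 11111111.11110000.00000000.00000000
Count leading 1s
Prefix: /12


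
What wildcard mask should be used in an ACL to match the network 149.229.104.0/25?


Subnet mask: 255.255.255.128
Wildcard = 255.255.255.255 - subnet mask
255 - 255 = 0
255 - 255 = 0
255 - 255 = 0
255 - 128 = 127
Wildcard: 0.0.0.127


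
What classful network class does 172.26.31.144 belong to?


First octet: 172
Binary: 10101100
10xxxxxx -> Class B (128-191)
Class B, default mask 255.255.0.0 (/16)


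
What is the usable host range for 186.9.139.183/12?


Network: 186.0.0.0
Broadcast: 186.15.255.255
First usable = network + 1
Last usable = broadcast - 1
Range: 186.0.0.1 to 186.15.255.254


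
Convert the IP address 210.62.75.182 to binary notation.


210 = 11010010
62 = 00111110
75 = 01001011
182 = 10110110
Binary: 11010010.00111110.01001011.10110110


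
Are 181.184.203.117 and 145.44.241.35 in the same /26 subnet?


Mask: 255.255.255.192
181.184.203.117 AND mask = 181.184.203.64
145.44.241.35 AND mask = 145.44.241.0
No, different subnets (181.184.203.64 vs 145.44.241.0)


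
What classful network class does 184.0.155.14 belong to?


First octet: 184
Binary: 10111000
10xxxxxx -> Class B (128-191)
Class B, default mask 255.255.0.0 (/16)


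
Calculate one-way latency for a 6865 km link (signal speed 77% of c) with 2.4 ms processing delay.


Speed = 0.77 * 3e5 km/s = 231000 km/s
Propagation delay = 6865 / 231000 = 0.0297 s = 29.7186 ms
Processing delay = 2.4 ms
Total one-way latency = 32.1186 ms


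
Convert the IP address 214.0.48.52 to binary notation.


214 = 11010110
0 = 00000000
48 = 00110000
52 = 00110100
Binary: 11010110.00000000.00110000.00110100


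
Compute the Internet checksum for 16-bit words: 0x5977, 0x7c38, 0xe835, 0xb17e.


Sum all words (with carry folding):
+ 0x5977 = 0x5977
+ 0x7c38 = 0xd5af
+ 0xe835 = 0xbde5
+ 0xb17e = 0x6f64
One's complement: ~0x6f64
Checksum = 0x909b


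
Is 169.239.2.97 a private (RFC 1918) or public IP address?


RFC 1918 private ranges:
  10.0.0.0/8 (10.0.0.0 - 10.255.255.255)
  172.16.0.0/12 (172.16.0.0 - 172.31.255.255)
  192.168.0.0/16 (192.168.0.0 - 192.168.255.255)
Public (not in any RFC 1918 range)


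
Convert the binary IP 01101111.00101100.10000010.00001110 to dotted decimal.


01101111 = 111
00101100 = 44
10000010 = 130
00001110 = 14
IP: 111.44.130.14


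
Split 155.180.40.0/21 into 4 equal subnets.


New prefix = 21 + 2 = 23
Each subnet has 512 addresses
  155.180.40.0/23
  155.180.42.0/23
  155.180.44.0/23
  155.180.46.0/23
Subnets: 155.180.40.0/23, 155.180.42.0/23, 155.180.44.0/23, 155.180.46.0/23


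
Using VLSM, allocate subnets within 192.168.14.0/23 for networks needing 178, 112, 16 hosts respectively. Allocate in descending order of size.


178 hosts -> /24 (254 usable): 192.168.14.0/24
112 hosts -> /25 (126 usable): 192.168.15.0/25
16 hosts -> /27 (30 usable): 192.168.15.128/27
Allocation: 192.168.14.0/24 (178 hosts, 254 usable); 192.168.15.0/25 (112 hosts, 126 usable); 192.168.15.128/27 (16 hosts, 30 usable)


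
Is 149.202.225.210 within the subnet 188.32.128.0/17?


Subnet network: 188.32.128.0
Test IP AND mask: 149.202.128.0
No, 149.202.225.210 is not in 188.32.128.0/17


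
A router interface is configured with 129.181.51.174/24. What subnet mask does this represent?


/24 means 24 network bits, 8 host bits
Binary: 11111111111111111111111100000000
Mask: 255.255.255.0


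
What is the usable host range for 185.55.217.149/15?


Network: 185.54.0.0
Broadcast: 185.55.255.255
First usable = network + 1
Last usable = broadcast - 1
Range: 185.54.0.1 to 185.55.255.254


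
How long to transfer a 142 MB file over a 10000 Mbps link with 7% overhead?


Effective throughput = 10000 * (1 - 7/100) = 9300 Mbps
File size in Mb = 142 * 8 = 1136 Mb
Time = 1136 / 9300
Time = 0.1222 seconds


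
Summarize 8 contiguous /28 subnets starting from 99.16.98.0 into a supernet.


Original prefix: /28
Number of subnets: 8 = 2^3
New prefix = 28 - 3 = 25
Supernet: 99.16.98.0/25


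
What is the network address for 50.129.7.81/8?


IP:   00110010.10000001.00000111.01010001
Mask: 11111111.00000000.00000000.00000000
AND operation:
Net:  00110010.00000000.00000000.00000000
Network: 50.0.0.0/8


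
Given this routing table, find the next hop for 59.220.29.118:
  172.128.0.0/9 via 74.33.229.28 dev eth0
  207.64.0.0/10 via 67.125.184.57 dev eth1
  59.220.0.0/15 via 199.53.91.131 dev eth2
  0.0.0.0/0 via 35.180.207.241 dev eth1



Longest prefix match for 59.220.29.118:
  /9 172.128.0.0: no
  /10 207.64.0.0: no
  /15 59.220.0.0: MATCH
  /0 0.0.0.0: MATCH
Selected: next-hop 199.53.91.131 via eth2 (matched /15)


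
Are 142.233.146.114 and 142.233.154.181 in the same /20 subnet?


Mask: 255.255.240.0
142.233.146.114 AND mask = 142.233.144.0
142.233.154.181 AND mask = 142.233.144.0
Yes, same subnet (142.233.144.0)


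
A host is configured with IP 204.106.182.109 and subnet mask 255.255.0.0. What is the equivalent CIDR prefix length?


Binary: 11111111.11111111.00000000.00000000
Count leading 1s
Prefix: /16


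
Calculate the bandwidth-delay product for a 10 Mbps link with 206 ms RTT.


BDP = bandwidth * RTT
= 10 Mbps * 206 ms
= 10 * 1e6 * 206 / 1000 bits
= 2060000 bits
= 257500 bytes
= 251.4648 KB
BDP = 2060000 bits (257500 bytes)


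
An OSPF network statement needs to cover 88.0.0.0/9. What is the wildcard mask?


Subnet mask: 255.128.0.0
Wildcard = 255.255.255.255 - subnet mask
255 - 255 = 0
255 - 128 = 127
255 - 0 = 255
255 - 0 = 255
Wildcard: 0.127.255.255


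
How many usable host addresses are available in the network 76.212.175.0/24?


Host bits = 32 - 24 = 8
Total addresses = 2^8 = 256
Usable = total - 2 (network and broadcast)
Usable hosts: 254


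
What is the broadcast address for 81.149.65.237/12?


Network: 81.144.0.0/12
Host bits = 20
Set all host bits to 1:
Broadcast: 81.159.255.255


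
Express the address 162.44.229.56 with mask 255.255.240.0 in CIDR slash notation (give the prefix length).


Binary: 11111111.11111111.11110000.00000000
Count leading 1s
Prefix: /20


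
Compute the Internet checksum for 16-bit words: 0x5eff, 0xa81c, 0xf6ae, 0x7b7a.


Sum all words (with carry folding):
+ 0x5eff = 0x5eff
+ 0xa81c = 0x071c
+ 0xf6ae = 0xfdca
+ 0x7b7a = 0x7945
One's complement: ~0x7945
Checksum = 0x86ba


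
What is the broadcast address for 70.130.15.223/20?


Network: 70.130.0.0/20
Host bits = 12
Set all host bits to 1:
Broadcast: 70.130.15.255


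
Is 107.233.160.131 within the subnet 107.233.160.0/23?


Subnet network: 107.233.160.0
Test IP AND mask: 107.233.160.0
Yes, 107.233.160.131 is in 107.233.160.0/23


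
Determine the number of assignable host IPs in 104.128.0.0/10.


Host bits = 32 - 10 = 22
Total addresses = 2^22 = 4194304
Usable = total - 2 (network and broadcast)
Usable hosts: 4194302


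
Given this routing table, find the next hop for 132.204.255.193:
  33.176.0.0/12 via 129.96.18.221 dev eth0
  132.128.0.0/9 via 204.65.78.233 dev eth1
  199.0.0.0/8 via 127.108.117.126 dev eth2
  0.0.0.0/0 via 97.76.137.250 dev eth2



Longest prefix match for 132.204.255.193:
  /12 33.176.0.0: no
  /9 132.128.0.0: MATCH
  /8 199.0.0.0: no
  /0 0.0.0.0: MATCH
Selected: next-hop 204.65.78.233 via eth1 (matched /9)


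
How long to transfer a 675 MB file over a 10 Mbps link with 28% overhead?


Effective throughput = 10 * (1 - 28/100) = 7.2 Mbps
File size in Mb = 675 * 8 = 5400 Mb
Time = 5400 / 7.2
Time = 750.0 seconds


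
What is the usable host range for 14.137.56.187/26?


Network: 14.137.56.128
Broadcast: 14.137.56.191
First usable = network + 1
Last usable = broadcast - 1
Range: 14.137.56.129 to 14.137.56.190


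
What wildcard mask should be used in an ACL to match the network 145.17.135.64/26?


Subnet mask: 255.255.255.192
Wildcard = 255.255.255.255 - subnet mask
255 - 255 = 0
255 - 255 = 0
255 - 255 = 0
255 - 192 = 63
Wildcard: 0.0.0.63


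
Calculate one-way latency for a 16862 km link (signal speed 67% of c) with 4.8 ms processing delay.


Speed = 0.67 * 3e5 km/s = 201000 km/s
Propagation delay = 16862 / 201000 = 0.0839 s = 83.8905 ms
Processing delay = 4.8 ms
Total one-way latency = 88.6905 ms


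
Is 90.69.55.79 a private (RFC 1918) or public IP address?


RFC 1918 private ranges:
  10.0.0.0/8 (10.0.0.0 - 10.255.255.255)
  172.16.0.0/12 (172.16.0.0 - 172.31.255.255)
  192.168.0.0/16 (192.168.0.0 - 192.168.255.255)
Public (not in any RFC 1918 range)


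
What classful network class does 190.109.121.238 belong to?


First octet: 190
Binary: 10111110
10xxxxxx -> Class B (128-191)
Class B, default mask 255.255.0.0 (/16)


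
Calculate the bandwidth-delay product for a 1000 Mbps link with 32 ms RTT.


BDP = bandwidth * RTT
= 1000 Mbps * 32 ms
= 1000 * 1e6 * 32 / 1000 bits
= 32000000 bits
= 4000000 bytes
= 3906.25 KB
BDP = 32000000 bits (4000000 bytes)


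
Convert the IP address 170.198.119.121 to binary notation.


170 = 10101010
198 = 11000110
119 = 01110111
121 = 01111001
Binary: 10101010.11000110.01110111.01111001


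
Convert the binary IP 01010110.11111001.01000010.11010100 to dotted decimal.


01010110 = 86
11111001 = 249
01000010 = 66
11010100 = 212
IP: 86.249.66.212


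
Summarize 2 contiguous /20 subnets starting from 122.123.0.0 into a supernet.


Original prefix: /20
Number of subnets: 2 = 2^1
New prefix = 20 - 1 = 19
Supernet: 122.123.0.0/19


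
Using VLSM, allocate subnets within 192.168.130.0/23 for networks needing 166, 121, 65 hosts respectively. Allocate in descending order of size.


166 hosts -> /24 (254 usable): 192.168.130.0/24
121 hosts -> /25 (126 usable): 192.168.131.0/25
65 hosts -> /25 (126 usable): 192.168.131.128/25
Allocation: 192.168.130.0/24 (166 hosts, 254 usable); 192.168.131.0/25 (121 hosts, 126 usable); 192.168.131.128/25 (65 hosts, 126 usable)


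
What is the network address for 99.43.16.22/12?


IP:   01100011.00101011.00010000.00010110
Mask: 11111111.11110000.00000000.00000000
AND operation:
Net:  01100011.00100000.00000000.00000000
Network: 99.32.0.0/12


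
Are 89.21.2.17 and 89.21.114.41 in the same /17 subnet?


Mask: 255.255.128.0
89.21.2.17 AND mask = 89.21.0.0
89.21.114.41 AND mask = 89.21.0.0
Yes, same subnet (89.21.0.0)


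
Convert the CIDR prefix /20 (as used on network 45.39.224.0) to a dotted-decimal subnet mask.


/20 means 20 network bits, 12 host bits
Binary: 11111111111111111111000000000000
Mask: 255.255.240.0


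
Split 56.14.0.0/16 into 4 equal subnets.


New prefix = 16 + 2 = 18
Each subnet has 16384 addresses
  56.14.0.0/18
  56.14.64.0/18
  56.14.128.0/18
  56.14.192.0/18
Subnets: 56.14.0.0/18, 56.14.64.0/18, 56.14.128.0/18, 56.14.192.0/18


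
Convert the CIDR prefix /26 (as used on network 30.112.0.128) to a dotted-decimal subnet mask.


/26 means 26 network bits, 6 host bits
Binary: 11111111111111111111111111000000
Mask: 255.255.255.192


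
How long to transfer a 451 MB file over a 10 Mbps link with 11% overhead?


Effective throughput = 10 * (1 - 11/100) = 8.9 Mbps
File size in Mb = 451 * 8 = 3608 Mb
Time = 3608 / 8.9
Time = 405.3933 seconds


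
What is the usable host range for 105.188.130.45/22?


Network: 105.188.128.0
Broadcast: 105.188.131.255
First usable = network + 1
Last usable = broadcast - 1
Range: 105.188.128.1 to 105.188.131.254


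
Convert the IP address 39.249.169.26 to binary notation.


39 = 00100111
249 = 11111001
169 = 10101001
26 = 00011010
Binary: 00100111.11111001.10101001.00011010


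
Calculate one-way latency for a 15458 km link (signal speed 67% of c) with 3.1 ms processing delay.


Speed = 0.67 * 3e5 km/s = 201000 km/s
Propagation delay = 15458 / 201000 = 0.0769 s = 76.9055 ms
Processing delay = 3.1 ms
Total one-way latency = 80.0055 ms


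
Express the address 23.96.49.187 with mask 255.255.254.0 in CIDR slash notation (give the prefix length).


Binary: 11111111.11111111.11111110.00000000
Count leading 1s
Prefix: /23


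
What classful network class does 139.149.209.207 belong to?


First octet: 139
Binary: 10001011
10xxxxxx -> Class B (128-191)
Class B, default mask 255.255.0.0 (/16)


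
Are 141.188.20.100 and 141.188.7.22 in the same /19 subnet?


Mask: 255.255.224.0
141.188.20.100 AND mask = 141.188.0.0
141.188.7.22 AND mask = 141.188.0.0
Yes, same subnet (141.188.0.0)


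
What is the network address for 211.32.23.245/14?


IP:   11010011.00100000.00010111.11110101
Mask: 11111111.11111100.00000000.00000000
AND operation:
Net:  11010011.00100000.00000000.00000000
Network: 211.32.0.0/14


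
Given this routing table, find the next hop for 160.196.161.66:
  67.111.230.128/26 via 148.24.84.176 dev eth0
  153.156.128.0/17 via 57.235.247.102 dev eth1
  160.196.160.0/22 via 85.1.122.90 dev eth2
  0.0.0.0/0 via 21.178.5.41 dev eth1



Longest prefix match for 160.196.161.66:
  /26 67.111.230.128: no
  /17 153.156.128.0: no
  /22 160.196.160.0: MATCH
  /0 0.0.0.0: MATCH
Selected: next-hop 85.1.122.90 via eth2 (matched /22)


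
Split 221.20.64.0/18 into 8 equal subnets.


New prefix = 18 + 3 = 21
Each subnet has 2048 addresses
  221.20.64.0/21
  221.20.72.0/21
  221.20.80.0/21
  221.20.88.0/21
  221.20.96.0/21
  221.20.104.0/21
  221.20.112.0/21
  221.20.120.0/21
Subnets: 221.20.64.0/21, 221.20.72.0/21, 221.20.80.0/21, 221.20.88.0/21, 221.20.96.0/21, 221.20.104.0/21, 221.20.112.0/21, 221.20.120.0/21


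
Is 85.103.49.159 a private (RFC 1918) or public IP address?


RFC 1918 private ranges:
  10.0.0.0/8 (10.0.0.0 - 10.255.255.255)
  172.16.0.0/12 (172.16.0.0 - 172.31.255.255)
  192.168.0.0/16 (192.168.0.0 - 192.168.255.255)
Public (not in any RFC 1918 range)


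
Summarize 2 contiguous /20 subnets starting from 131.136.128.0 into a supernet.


Original prefix: /20
Number of subnets: 2 = 2^1
New prefix = 20 - 1 = 19
Supernet: 131.136.128.0/19


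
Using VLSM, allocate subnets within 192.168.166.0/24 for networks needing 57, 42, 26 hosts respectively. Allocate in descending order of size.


57 hosts -> /26 (62 usable): 192.168.166.0/26
42 hosts -> /26 (62 usable): 192.168.166.64/26
26 hosts -> /27 (30 usable): 192.168.166.128/27
Allocation: 192.168.166.0/26 (57 hosts, 62 usable); 192.168.166.64/26 (42 hosts, 62 usable); 192.168.166.128/27 (26 hosts, 30 usable)


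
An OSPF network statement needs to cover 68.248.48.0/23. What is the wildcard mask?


Subnet mask: 255.255.254.0
Wildcard = 255.255.255.255 - subnet mask
255 - 255 = 0
255 - 255 = 0
255 - 254 = 1
255 - 0 = 255
Wildcard: 0.0.1.255


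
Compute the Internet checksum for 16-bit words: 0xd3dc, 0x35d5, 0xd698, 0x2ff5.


Sum all words (with carry folding):
+ 0xd3dc = 0xd3dc
+ 0x35d5 = 0x09b2
+ 0xd698 = 0xe04a
+ 0x2ff5 = 0x1040
One's complement: ~0x1040
Checksum = 0xefbf


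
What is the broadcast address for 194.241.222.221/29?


Network: 194.241.222.216/29
Host bits = 3
Set all host bits to 1:
Broadcast: 194.241.222.223


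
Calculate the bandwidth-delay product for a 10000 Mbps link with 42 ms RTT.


BDP = bandwidth * RTT
= 10000 Mbps * 42 ms
= 10000 * 1e6 * 42 / 1000 bits
= 420000000 bits
= 52500000 bytes
= 51269.5312 KB
BDP = 420000000 bits (52500000 bytes)


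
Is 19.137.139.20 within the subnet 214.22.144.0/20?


Subnet network: 214.22.144.0
Test IP AND mask: 19.137.128.0
No, 19.137.139.20 is not in 214.22.144.0/20


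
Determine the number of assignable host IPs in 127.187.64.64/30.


Host bits = 32 - 30 = 2
Total addresses = 2^2 = 4
Usable = total - 2 (network and broadcast)
Usable hosts: 2


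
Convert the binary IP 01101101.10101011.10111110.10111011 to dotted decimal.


01101101 = 109
10101011 = 171
10111110 = 190
10111011 = 187
IP: 109.171.190.187


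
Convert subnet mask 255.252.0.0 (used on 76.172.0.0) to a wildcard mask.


Subnet mask: 255.252.0.0
Wildcard = 255.255.255.255 - subnet mask
255 - 255 = 0
255 - 252 = 3
255 - 0 = 255
255 - 0 = 255
Wildcard: 0.3.255.255


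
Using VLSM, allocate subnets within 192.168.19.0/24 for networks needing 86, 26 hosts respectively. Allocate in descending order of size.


86 hosts -> /25 (126 usable): 192.168.19.0/25
26 hosts -> /27 (30 usable): 192.168.19.128/27
Allocation: 192.168.19.0/25 (86 hosts, 126 usable); 192.168.19.128/27 (26 hosts, 30 usable)


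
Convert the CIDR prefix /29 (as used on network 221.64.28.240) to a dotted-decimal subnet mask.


/29 means 29 network bits, 3 host bits
Binary: 11111111111111111111111111111000
Mask: 255.255.255.248


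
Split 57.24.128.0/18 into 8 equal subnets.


New prefix = 18 + 3 = 21
Each subnet has 2048 addresses
  57.24.128.0/21
  57.24.136.0/21
  57.24.144.0/21
  57.24.152.0/21
  57.24.160.0/21
  57.24.168.0/21
  57.24.176.0/21
  57.24.184.0/21
Subnets: 57.24.128.0/21, 57.24.136.0/21, 57.24.144.0/21, 57.24.152.0/21, 57.24.160.0/21, 57.24.168.0/21, 57.24.176.0/21, 57.24.184.0/21


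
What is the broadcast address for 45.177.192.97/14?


Network: 45.176.0.0/14
Host bits = 18
Set all host bits to 1:
Broadcast: 45.179.255.255


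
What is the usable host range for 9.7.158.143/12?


Network: 9.0.0.0
Broadcast: 9.15.255.255
First usable = network + 1
Last usable = broadcast - 1
Range: 9.0.0.1 to 9.15.255.254


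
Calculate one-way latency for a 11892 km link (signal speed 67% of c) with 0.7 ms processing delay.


Speed = 0.67 * 3e5 km/s = 201000 km/s
Propagation delay = 11892 / 201000 = 0.0592 s = 59.1642 ms
Processing delay = 0.7 ms
Total one-way latency = 59.8642 ms


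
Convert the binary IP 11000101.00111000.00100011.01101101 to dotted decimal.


11000101 = 197
00111000 = 56
00100011 = 35
01101101 = 109
IP: 197.56.35.109


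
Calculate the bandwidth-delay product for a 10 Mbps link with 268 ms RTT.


BDP = bandwidth * RTT
= 10 Mbps * 268 ms
= 10 * 1e6 * 268 / 1000 bits
= 2680000 bits
= 335000 bytes
= 327.1484 KB
BDP = 2680000 bits (335000 bytes)


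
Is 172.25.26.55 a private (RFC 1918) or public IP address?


RFC 1918 private ranges:
  10.0.0.0/8 (10.0.0.0 - 10.255.255.255)
  172.16.0.0/12 (172.16.0.0 - 172.31.255.255)
  192.168.0.0/16 (192.168.0.0 - 192.168.255.255)
Private (in 172.16.0.0/12)


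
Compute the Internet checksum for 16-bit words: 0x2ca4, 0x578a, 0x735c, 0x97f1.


Sum all words (with carry folding):
+ 0x2ca4 = 0x2ca4
+ 0x578a = 0x842e
+ 0x735c = 0xf78a
+ 0x97f1 = 0x8f7c
One's complement: ~0x8f7c
Checksum = 0x7083


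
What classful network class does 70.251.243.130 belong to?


First octet: 70
Binary: 01000110
0xxxxxxx -> Class A (1-126)
Class A, default mask 255.0.0.0 (/8)


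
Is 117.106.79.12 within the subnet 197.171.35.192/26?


Subnet network: 197.171.35.192
Test IP AND mask: 117.106.79.0
No, 117.106.79.12 is not in 197.171.35.192/26


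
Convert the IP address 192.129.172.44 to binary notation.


192 = 11000000
129 = 10000001
172 = 10101100
44 = 00101100
Binary: 11000000.10000001.10101100.00101100


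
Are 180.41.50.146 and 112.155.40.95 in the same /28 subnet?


Mask: 255.255.255.240
180.41.50.146 AND mask = 180.41.50.144
112.155.40.95 AND mask = 112.155.40.80
No, different subnets (180.41.50.144 vs 112.155.40.80)


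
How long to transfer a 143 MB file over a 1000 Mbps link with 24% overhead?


Effective throughput = 1000 * (1 - 24/100) = 760 Mbps
File size in Mb = 143 * 8 = 1144 Mb
Time = 1144 / 760
Time = 1.5053 seconds


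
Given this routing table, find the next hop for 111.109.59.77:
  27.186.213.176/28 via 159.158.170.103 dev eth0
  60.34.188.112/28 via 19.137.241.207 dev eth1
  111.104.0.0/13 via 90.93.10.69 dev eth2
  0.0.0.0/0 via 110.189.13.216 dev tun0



Longest prefix match for 111.109.59.77:
  /28 27.186.213.176: no
  /28 60.34.188.112: no
  /13 111.104.0.0: MATCH
  /0 0.0.0.0: MATCH
Selected: next-hop 90.93.10.69 via eth2 (matched /13)


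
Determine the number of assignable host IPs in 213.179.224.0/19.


Host bits = 32 - 19 = 13
Total addresses = 2^13 = 8192
Usable = total - 2 (network and broadcast)
Usable hosts: 8190


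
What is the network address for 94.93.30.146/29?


IP:   01011110.01011101.00011110.10010010
Mask: 11111111.11111111.11111111.11111000
AND operation:
Net:  01011110.01011101.00011110.10010000
Network: 94.93.30.144/29


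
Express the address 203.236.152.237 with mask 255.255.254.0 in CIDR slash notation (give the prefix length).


Binary: 11111111.11111111.11111110.00000000
Count leading 1s
Prefix: /23


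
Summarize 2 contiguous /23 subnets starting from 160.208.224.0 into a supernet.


Original prefix: /23
Number of subnets: 2 = 2^1
New prefix = 23 - 1 = 22
Supernet: 160.208.224.0/22


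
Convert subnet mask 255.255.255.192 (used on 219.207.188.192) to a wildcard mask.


Subnet mask: 255.255.255.192
Wildcard = 255.255.255.255 - subnet mask
255 - 255 = 0
255 - 255 = 0
255 - 255 = 0
255 - 192 = 63
Wildcard: 0.0.0.63


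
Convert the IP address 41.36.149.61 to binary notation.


41 = 00101001
36 = 00100100
149 = 10010101
61 = 00111101
Binary: 00101001.00100100.10010101.00111101


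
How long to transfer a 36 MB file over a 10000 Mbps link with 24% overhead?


Effective throughput = 10000 * (1 - 24/100) = 7600 Mbps
File size in Mb = 36 * 8 = 288 Mb
Time = 288 / 7600
Time = 0.0379 seconds


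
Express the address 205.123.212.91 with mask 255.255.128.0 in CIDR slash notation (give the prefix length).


Binary: 11111111.11111111.10000000.00000000
Count leading 1s
Prefix: /17


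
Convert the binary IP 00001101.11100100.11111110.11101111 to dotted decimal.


00001101 = 13
11100100 = 228
11111110 = 254
11101111 = 239
IP: 13.228.254.239


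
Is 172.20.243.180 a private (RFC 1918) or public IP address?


RFC 1918 private ranges:
  10.0.0.0/8 (10.0.0.0 - 10.255.255.255)
  172.16.0.0/12 (172.16.0.0 - 172.31.255.255)
  192.168.0.0/16 (192.168.0.0 - 192.168.255.255)
Private (in 172.16.0.0/12)


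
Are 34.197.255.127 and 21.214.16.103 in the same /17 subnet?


Mask: 255.255.128.0
34.197.255.127 AND mask = 34.197.128.0
21.214.16.103 AND mask = 21.214.0.0
No, different subnets (34.197.128.0 vs 21.214.0.0)


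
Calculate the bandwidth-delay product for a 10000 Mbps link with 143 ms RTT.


BDP = bandwidth * RTT
= 10000 Mbps * 143 ms
= 10000 * 1e6 * 143 / 1000 bits
= 1430000000 bits
= 178750000 bytes
= 174560.5469 KB
BDP = 1430000000 bits (178750000 bytes)


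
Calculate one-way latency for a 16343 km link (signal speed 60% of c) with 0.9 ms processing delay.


Speed = 0.6 * 3e5 km/s = 180000 km/s
Propagation delay = 16343 / 180000 = 0.0908 s = 90.7944 ms
Processing delay = 0.9 ms
Total one-way latency = 91.6944 ms


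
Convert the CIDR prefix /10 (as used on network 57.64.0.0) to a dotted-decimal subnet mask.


/10 means 10 network bits, 22 host bits
Binary: 11111111110000000000000000000000
Mask: 255.192.0.0


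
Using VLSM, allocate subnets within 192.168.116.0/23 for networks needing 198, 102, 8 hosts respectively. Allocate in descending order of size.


198 hosts -> /24 (254 usable): 192.168.116.0/24
102 hosts -> /25 (126 usable): 192.168.117.0/25
8 hosts -> /28 (14 usable): 192.168.117.128/28
Allocation: 192.168.116.0/24 (198 hosts, 254 usable); 192.168.117.0/25 (102 hosts, 126 usable); 192.168.117.128/28 (8 hosts, 14 usable)


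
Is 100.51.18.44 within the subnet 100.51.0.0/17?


Subnet network: 100.51.0.0
Test IP AND mask: 100.51.0.0
Yes, 100.51.18.44 is in 100.51.0.0/17


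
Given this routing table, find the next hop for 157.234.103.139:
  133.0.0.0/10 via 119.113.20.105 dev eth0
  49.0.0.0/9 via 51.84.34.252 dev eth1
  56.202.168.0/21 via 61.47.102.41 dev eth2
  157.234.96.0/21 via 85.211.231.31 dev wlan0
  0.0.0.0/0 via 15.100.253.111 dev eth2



Longest prefix match for 157.234.103.139:
  /10 133.0.0.0: no
  /9 49.0.0.0: no
  /21 56.202.168.0: no
  /21 157.234.96.0: MATCH
  /0 0.0.0.0: MATCH
Selected: next-hop 85.211.231.31 via wlan0 (matched /21)


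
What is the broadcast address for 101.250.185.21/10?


Network: 101.192.0.0/10
Host bits = 22
Set all host bits to 1:
Broadcast: 101.255.255.255


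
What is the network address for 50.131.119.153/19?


IP:   00110010.10000011.01110111.10011001
Mask: 11111111.11111111.11100000.00000000
AND operation:
Net:  00110010.10000011.01100000.00000000
Network: 50.131.96.0/19


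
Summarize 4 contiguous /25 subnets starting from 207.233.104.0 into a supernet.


Original prefix: /25
Number of subnets: 4 = 2^2
New prefix = 25 - 2 = 23
Supernet: 207.233.104.0/23


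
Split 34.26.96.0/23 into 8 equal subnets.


New prefix = 23 + 3 = 26
Each subnet has 64 addresses
  34.26.96.0/26
  34.26.96.64/26
  34.26.96.128/26
  34.26.96.192/26
  34.26.97.0/26
  34.26.97.64/26
  34.26.97.128/26
  34.26.97.192/26
Subnets: 34.26.96.0/26, 34.26.96.64/26, 34.26.96.128/26, 34.26.96.192/26, 34.26.97.0/26, 34.26.97.64/26, 34.26.97.128/26, 34.26.97.192/26


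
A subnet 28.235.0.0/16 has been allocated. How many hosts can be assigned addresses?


Host bits = 32 - 16 = 16
Total addresses = 2^16 = 65536
Usable = total - 2 (network and broadcast)
Usable hosts: 65534


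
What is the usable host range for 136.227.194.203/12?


Network: 136.224.0.0
Broadcast: 136.239.255.255
First usable = network + 1
Last usable = broadcast - 1
Range: 136.224.0.1 to 136.239.255.254


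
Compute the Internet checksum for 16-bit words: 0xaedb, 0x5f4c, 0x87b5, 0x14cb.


Sum all words (with carry folding):
+ 0xaedb = 0xaedb
+ 0x5f4c = 0x0e28
+ 0x87b5 = 0x95dd
+ 0x14cb = 0xaaa8
One's complement: ~0xaaa8
Checksum = 0x5557


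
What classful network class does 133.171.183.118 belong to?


First octet: 133
Binary: 10000101
10xxxxxx -> Class B (128-191)
Class B, default mask 255.255.0.0 (/16)


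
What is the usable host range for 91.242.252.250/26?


Network: 91.242.252.192
Broadcast: 91.242.252.255
First usable = network + 1
Last usable = broadcast - 1
Range: 91.242.252.193 to 91.242.252.254


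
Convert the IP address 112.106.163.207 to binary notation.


112 = 01110000
106 = 01101010
163 = 10100011
207 = 11001111
Binary: 01110000.01101010.10100011.11001111


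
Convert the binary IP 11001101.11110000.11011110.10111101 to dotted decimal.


11001101 = 205
11110000 = 240
11011110 = 222
10111101 = 189
IP: 205.240.222.189


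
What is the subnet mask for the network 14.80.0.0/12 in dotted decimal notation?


/12 means 12 network bits, 20 host bits
Binary: 11111111111100000000000000000000
Mask: 255.240.0.0


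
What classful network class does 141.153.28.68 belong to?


First octet: 141
Binary: 10001101
10xxxxxx -> Class B (128-191)
Class B, default mask 255.255.0.0 (/16)


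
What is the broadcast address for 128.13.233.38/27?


Network: 128.13.233.32/27
Host bits = 5
Set all host bits to 1:
Broadcast: 128.13.233.63


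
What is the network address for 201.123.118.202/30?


IP:   11001001.01111011.01110110.11001010
Mask: 11111111.11111111.11111111.11111100
AND operation:
Net:  11001001.01111011.01110110.11001000
Network: 201.123.118.200/30
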